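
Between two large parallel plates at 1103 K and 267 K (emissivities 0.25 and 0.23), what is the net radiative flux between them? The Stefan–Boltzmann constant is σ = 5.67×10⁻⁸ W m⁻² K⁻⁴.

q ≈ 11400 W/m²

For two large parallel gray plates, q = σ(T₁⁴ − T₂⁴) / (1/ε₁ + 1/ε₂ − 1).
1/ε₁ + 1/ε₂ − 1 = 1/0.25 + 1/0.23 − 1 = 7.348.
T₁⁴ − T₂⁴ = 1.48×10^12 − 5.08×10^9 = 1.48×10^12 K⁴.
q = 5.67×10⁻⁸ × 1.48×10^12 / 7.348 = 11400 W/m².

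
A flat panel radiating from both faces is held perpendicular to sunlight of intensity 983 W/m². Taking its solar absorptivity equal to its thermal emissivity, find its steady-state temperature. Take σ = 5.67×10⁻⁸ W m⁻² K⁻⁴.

Absorbed flux αS = emitted flux 2εσT⁴ per unit area; with α = ε this gives T = (S/2σ)^(1/4).
T = (983 / (2 × 5.67×10⁻⁸))^(1/4) = (8.67×10^9)^(1/4).
T = 305 K.

T ≈ 305 K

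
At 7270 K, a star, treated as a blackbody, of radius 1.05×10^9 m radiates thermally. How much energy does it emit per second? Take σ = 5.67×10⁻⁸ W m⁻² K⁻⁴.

P ≈ 2.19×10^27 W

A = 4πr² = 4π × (1.05×10^9)² = 1.39×10^19 m².
P = σAT⁴ = 5.67×10⁻⁸ × 1.39×10^19 × (7270)⁴ = 5.67×10⁻⁸ × 1.39×10^19 × 2.79×10^15.
P = 2.19×10^27 W.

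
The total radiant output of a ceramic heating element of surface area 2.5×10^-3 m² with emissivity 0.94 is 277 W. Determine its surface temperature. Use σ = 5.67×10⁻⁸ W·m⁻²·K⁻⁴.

From P = εσAT⁴, T = (P / εσA)^(1/4) = (277 / (0.94 × 5.67×10⁻⁸ × 2.50×10^-3))^(1/4).
T = (2.08×10^12)^(1/4) = 1200 K.

T ≈ 1200 K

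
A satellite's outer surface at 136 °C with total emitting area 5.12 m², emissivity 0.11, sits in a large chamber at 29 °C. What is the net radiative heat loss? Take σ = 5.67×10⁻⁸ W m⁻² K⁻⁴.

Convert: 136 °C = 409 K; 29 °C = 302 K.
Q = εσA(T⁴ − T_s⁴). T⁴ − T_s⁴ = (409)⁴ − (302)⁴ = 2.80×10^10 − 8.32×10^9 = 1.97×10^10 K⁴.
Q = 0.11 × 5.67×10⁻⁸ × 5.12 × 1.97×10^10 = 628 W.

Q ≈ 628 W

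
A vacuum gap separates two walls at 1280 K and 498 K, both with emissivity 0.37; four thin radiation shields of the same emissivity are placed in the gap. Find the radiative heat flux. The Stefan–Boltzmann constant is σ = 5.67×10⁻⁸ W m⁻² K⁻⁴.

Each of the 5 gaps contributes resistance (2/ε − 1) = 2/0.37 − 1 = 4.405; total = 22.03.
q = σ(T₁⁴ − T₂⁴) / 22.03 = 5.67×10⁻⁸ × 2.62×10^12 / 22.03 = 6750 W/m².

q ≈ 6750 W/m²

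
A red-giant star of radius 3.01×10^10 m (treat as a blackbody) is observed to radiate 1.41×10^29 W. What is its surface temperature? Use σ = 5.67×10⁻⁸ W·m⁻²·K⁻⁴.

A = 4πr² = 4π × (3.01×10^10)² = 1.14×10^22 m².
From P = σAT⁴, T = (P / σA)^(1/4) = (1.41×10^29 / (5.67×10⁻⁸ × 1.14×10^22))^(1/4).
T = (2.18×10^14)^(1/4) = 3840 K.

T ≈ 3840 K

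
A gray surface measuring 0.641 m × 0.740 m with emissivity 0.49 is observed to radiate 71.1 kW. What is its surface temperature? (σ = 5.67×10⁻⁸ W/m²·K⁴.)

A = 0.641 × 0.740 = 0.474 m².
From P = εσAT⁴, T = (P / εσA)^(1/4) = (71100 / (0.49 × 5.67×10⁻⁸ × 0.474))^(1/4).
T = (5.40×10^12)^(1/4) = 1520 K.

T ≈ 1520 K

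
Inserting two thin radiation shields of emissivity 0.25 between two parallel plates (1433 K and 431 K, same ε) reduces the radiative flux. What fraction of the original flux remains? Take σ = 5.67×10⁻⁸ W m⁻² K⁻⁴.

ratio ≈ 0.333

With N identical shields there are N+1 = 3 gaps in series, each with the same radiative resistance, so the flux falls to 1/(N+1) of its unshielded value.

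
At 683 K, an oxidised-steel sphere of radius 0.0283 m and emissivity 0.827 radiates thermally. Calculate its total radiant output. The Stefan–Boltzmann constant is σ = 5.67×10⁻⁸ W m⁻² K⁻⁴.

A = 4πr² = 4π × (0.0283)² = 0.0101 m².
P = εσAT⁴ = 0.827 × 5.67×10⁻⁸ × 0.0101 × (683)⁴ = 0.827 × 5.67×10⁻⁸ × 0.0101 × 2.18×10^11.
P = 103 W.

P ≈ 103 W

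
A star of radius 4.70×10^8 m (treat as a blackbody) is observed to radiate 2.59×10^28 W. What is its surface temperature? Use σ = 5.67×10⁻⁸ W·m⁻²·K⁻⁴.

A = 4πr² = 4π × (4.70×10^8)² = 2.78×10^18 m².
From P = σAT⁴, T = (P / σA)^(1/4) = (2.59×10^28 / (5.67×10⁻⁸ × 2.78×10^18))^(1/4).
T = (1.65×10^17)^(1/4) = 20100 K.

T ≈ 20100 K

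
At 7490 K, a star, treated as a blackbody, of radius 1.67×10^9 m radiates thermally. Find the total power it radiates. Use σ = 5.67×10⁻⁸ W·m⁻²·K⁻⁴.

P ≈ 6.25×10^27 W

A = 4πr² = 4π × (1.67×10^9)² = 3.50×10^19 m².
P = σAT⁴ = 5.67×10⁻⁸ × 3.50×10^19 × (7490)⁴ = 5.67×10⁻⁸ × 3.50×10^19 × 3.15×10^15.
P = 6.25×10^27 W.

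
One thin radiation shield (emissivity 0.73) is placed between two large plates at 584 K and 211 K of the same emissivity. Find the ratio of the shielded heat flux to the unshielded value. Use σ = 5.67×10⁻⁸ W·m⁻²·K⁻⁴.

With N identical shields there are N+1 = 2 gaps in series, each with the same radiative resistance, so the flux falls to 1/(N+1) of its unshielded value.

ratio ≈ 0.500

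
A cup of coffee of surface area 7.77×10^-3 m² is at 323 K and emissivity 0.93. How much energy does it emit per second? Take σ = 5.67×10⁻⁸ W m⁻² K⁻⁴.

P ≈ 4.46 W

Stefan–Boltzmann: P = εσAT⁴ = 0.93 × 5.67×10⁻⁸ × 7.77×10^-3 × (323)⁴ = 0.93 × 5.67×10⁻⁸ × 7.77×10^-3 × 1.09×10^10.
P = 4.46 W.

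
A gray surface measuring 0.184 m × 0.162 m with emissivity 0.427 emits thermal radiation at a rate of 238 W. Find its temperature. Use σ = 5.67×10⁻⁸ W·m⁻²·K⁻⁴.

A = 0.184 × 0.162 = 0.0298 m².
From P = εσAT⁴, T = (P / εσA)^(1/4) = (238 / (0.427 × 5.67×10⁻⁸ × 0.0298))^(1/4).
T = (3.30×10^11)^(1/4) = 758 K.

T ≈ 758 K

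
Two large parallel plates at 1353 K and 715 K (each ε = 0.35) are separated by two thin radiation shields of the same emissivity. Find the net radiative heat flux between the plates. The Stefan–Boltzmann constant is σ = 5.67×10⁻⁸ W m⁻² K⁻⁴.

q ≈ 12400 W/m²

Each of the 3 gaps contributes resistance (2/ε − 1) = 2/0.35 − 1 = 4.714; total = 14.14.
q = σ(T₁⁴ − T₂⁴) / 14.14 = 5.67×10⁻⁸ × 3.09×10^12 / 14.14 = 12400 W/m².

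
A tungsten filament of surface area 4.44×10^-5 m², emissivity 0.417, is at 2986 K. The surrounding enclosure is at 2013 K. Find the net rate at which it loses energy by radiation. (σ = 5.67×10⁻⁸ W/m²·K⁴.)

Q ≈ 66.2 W

Q = εσA(T⁴ − T_s⁴). T⁴ − T_s⁴ = (2986)⁴ − (2013)⁴ = 7.95×10^13 − 1.64×10^13 = 6.31×10^13 K⁴.
Q = 0.417 × 5.67×10⁻⁸ × 4.44×10^-5 × 6.31×10^13 = 66.2 W.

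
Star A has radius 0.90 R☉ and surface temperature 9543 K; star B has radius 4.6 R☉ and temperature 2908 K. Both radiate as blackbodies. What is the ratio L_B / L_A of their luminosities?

L = 4πR²σT⁴ ∝ R²T⁴, so L_B/L_A = (4.6/0.90)² × (2908/9543)⁴ = 26.1 × 8.62×10^-3 = 0.225.

L_B/L_A ≈ 0.225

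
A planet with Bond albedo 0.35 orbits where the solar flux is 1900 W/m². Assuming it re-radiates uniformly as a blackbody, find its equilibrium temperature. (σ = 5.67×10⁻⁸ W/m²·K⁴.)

T ≈ 272 K

Power absorbed = (1−a)S·πR²; power emitted = 4πR²σT⁴. Equating and cancelling πR²:
T = ((1−a)S / 4σ)^(1/4) = (1240 / (4 × 5.67×10⁻⁸))^(1/4) = (5.45×10^9)^(1/4).
T = 272 K.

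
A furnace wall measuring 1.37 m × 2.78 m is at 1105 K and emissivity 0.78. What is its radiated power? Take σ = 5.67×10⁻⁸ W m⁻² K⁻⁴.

A = 1.37 × 2.78 = 3.81 m².
Stefan–Boltzmann: P = εσAT⁴ = 0.78 × 5.67×10⁻⁸ × 3.81 × (1105)⁴ = 0.78 × 5.67×10⁻⁸ × 3.81 × 1.49×10^12.
P = 2.51×10^5 W.

P ≈ 2.51×10^5 W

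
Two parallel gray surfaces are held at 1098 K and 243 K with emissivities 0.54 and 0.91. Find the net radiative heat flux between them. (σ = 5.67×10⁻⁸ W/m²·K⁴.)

q ≈ 42100 W/m²

For two large parallel gray plates, q = σ(T₁⁴ − T₂⁴) / (1/ε₁ + 1/ε₂ − 1).
1/ε₁ + 1/ε₂ − 1 = 1/0.54 + 1/0.91 − 1 = 1.951.
T₁⁴ − T₂⁴ = 1.45×10^12 − 3.49×10^9 = 1.45×10^12 K⁴.
q = 5.67×10⁻⁸ × 1.45×10^12 / 1.951 = 42100 W/m².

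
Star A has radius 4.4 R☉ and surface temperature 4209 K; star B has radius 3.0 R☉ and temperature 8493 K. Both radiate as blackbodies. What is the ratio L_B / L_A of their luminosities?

L = 4πR²σT⁴ ∝ R²T⁴, so L_B/L_A = (3.0/4.4)² × (8493/4209)⁴ = 0.465 × 16.6 = 7.71.

L_B/L_A ≈ 7.71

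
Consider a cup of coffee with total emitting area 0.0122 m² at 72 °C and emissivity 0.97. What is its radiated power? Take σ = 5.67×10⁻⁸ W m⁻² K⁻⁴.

72 °C = 345 K.
P = εσAT⁴ = 0.97 × 5.67×10⁻⁸ × 0.0122 × (345)⁴ = 0.97 × 5.67×10⁻⁸ × 0.0122 × 1.42×10^10.
P = 9.51 W.

P ≈ 9.51 W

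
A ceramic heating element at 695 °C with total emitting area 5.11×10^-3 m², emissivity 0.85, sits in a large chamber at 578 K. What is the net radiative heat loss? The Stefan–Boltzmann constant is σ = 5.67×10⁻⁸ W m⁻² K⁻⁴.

Q ≈ 189 W

Convert: 695 °C = 968 K.
Q = εσA(T⁴ − T_s⁴). T⁴ − T_s⁴ = (968)⁴ − (578)⁴ = 8.78×10^11 − 1.12×10^11 = 7.66×10^11 K⁴.
Q = 0.85 × 5.67×10⁻⁸ × 5.11×10^-3 × 7.66×10^11 = 189 W.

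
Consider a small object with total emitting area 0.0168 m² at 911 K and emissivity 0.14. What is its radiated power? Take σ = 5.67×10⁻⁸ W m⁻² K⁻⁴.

P = εσAT⁴ = 0.14 × 5.67×10⁻⁸ × 0.0168 × (911)⁴ = 0.14 × 5.67×10⁻⁸ × 0.0168 × 6.89×10^11.
P = 91.9 W.

P ≈ 91.9 W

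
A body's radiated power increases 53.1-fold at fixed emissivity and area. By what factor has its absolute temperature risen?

factor ≈ 2.70

P ∝ T⁴ ⇒ T ∝ P^(1/4), so T scales by (53.1)^(1/4) = 2.70.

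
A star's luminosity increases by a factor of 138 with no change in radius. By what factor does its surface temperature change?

factor ≈ 3.43

P ∝ T⁴ ⇒ T ∝ P^(1/4), so T scales by (138)^(1/4) = 3.43.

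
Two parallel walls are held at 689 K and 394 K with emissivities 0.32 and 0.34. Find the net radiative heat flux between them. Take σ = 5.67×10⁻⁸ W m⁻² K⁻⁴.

For two large parallel gray plates, q = σ(T₁⁴ − T₂⁴) / (1/ε₁ + 1/ε₂ − 1).
1/ε₁ + 1/ε₂ − 1 = 1/0.32 + 1/0.34 − 1 = 5.066.
T₁⁴ − T₂⁴ = 2.25×10^11 − 2.41×10^10 = 2.01×10^11 K⁴.
q = 5.67×10⁻⁸ × 2.01×10^11 / 5.066 = 2250 W/m².

q ≈ 2250 W/m²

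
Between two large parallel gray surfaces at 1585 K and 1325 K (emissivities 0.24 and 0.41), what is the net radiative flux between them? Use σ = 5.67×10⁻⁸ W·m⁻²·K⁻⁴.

For two large parallel gray plates, q = σ(T₁⁴ − T₂⁴) / (1/ε₁ + 1/ε₂ − 1).
1/ε₁ + 1/ε₂ − 1 = 1/0.24 + 1/0.41 − 1 = 5.606.
T₁⁴ − T₂⁴ = 6.31×10^12 − 3.08×10^12 = 3.23×10^12 K⁴.
q = 5.67×10⁻⁸ × 3.23×10^12 / 5.606 = 32700 W/m².

q ≈ 32700 W/m²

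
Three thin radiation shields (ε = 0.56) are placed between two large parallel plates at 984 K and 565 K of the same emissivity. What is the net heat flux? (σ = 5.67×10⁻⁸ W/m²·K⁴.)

q ≈ 4610 W/m²

Each of the 4 gaps contributes resistance (2/ε − 1) = 2/0.56 − 1 = 2.571; total = 10.29.
q = σ(T₁⁴ − T₂⁴) / 10.29 = 5.67×10⁻⁸ × 8.36×10^11 / 10.29 = 4610 W/m².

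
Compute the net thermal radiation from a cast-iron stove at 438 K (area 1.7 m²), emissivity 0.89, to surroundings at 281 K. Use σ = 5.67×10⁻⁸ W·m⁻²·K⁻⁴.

Q = εσA(T⁴ − T_s⁴). T⁴ − T_s⁴ = (438)⁴ − (281)⁴ = 3.68×10^10 − 6.23×10^9 = 3.06×10^10 K⁴.
Q = 0.89 × 5.67×10⁻⁸ × 1.70 × 3.06×10^10 = 2620 W.

Q ≈ 2620 W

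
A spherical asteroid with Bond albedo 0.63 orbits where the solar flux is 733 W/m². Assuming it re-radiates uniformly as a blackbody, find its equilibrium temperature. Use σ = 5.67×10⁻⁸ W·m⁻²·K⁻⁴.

Power absorbed = (1−a)S·πR²; power emitted = 4πR²σT⁴. Equating and cancelling πR²:
T = ((1−a)S / 4σ)^(1/4) = (271 / (4 × 5.67×10⁻⁸))^(1/4) = (1.20×10^9)^(1/4).
T = 186 K.

T ≈ 186 K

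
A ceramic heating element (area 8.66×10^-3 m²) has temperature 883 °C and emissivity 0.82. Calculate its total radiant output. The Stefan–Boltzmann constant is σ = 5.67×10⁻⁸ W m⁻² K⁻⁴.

883 °C = 1156 K.
Stefan–Boltzmann: P = εσAT⁴ = 0.82 × 5.67×10⁻⁸ × 8.66×10^-3 × (1156)⁴ = 0.82 × 5.67×10⁻⁸ × 8.66×10^-3 × 1.79×10^12.
P = 719 W.

P ≈ 719 W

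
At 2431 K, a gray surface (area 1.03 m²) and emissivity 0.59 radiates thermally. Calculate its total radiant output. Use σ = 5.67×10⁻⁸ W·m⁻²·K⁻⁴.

P = εσAT⁴ = 0.59 × 5.67×10⁻⁸ × 1.03 × (2431)⁴ = 0.59 × 5.67×10⁻⁸ × 1.03 × 3.49×10^13.
P = 1.20×10^6 W.

P ≈ 1.20×10^6 W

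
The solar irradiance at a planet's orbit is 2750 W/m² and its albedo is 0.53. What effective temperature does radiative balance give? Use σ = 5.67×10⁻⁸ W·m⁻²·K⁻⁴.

T ≈ 275 K

Power absorbed = (1−a)S·πR²; power emitted = 4πR²σT⁴. Equating and cancelling πR²:
T = ((1−a)S / 4σ)^(1/4) = (1290 / (4 × 5.67×10⁻⁸))^(1/4) = (5.70×10^9)^(1/4).
T = 275 K.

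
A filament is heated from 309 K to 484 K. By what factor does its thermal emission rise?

P ∝ T⁴, so the ratio is (484/309)⁴ = (1.566)⁴ = 6.02.

ratio ≈ 6.02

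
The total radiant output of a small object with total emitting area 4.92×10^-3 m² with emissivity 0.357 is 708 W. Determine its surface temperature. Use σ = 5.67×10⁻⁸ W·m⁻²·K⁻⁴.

From P = εσAT⁴, T = (P / εσA)^(1/4) = (708 / (0.357 × 5.67×10⁻⁸ × 4.92×10^-3))^(1/4).
T = (7.11×10^12)^(1/4) = 1630 K.

T ≈ 1630 K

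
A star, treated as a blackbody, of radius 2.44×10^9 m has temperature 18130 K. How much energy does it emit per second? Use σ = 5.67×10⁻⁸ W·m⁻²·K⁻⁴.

A = 4πr² = 4π × (2.44×10^9)² = 7.48×10^19 m².
P = σAT⁴ = 5.67×10⁻⁸ × 7.48×10^19 × (18130)⁴ = 5.67×10⁻⁸ × 7.48×10^19 × 1.08×10^17.
P = 4.58×10^29 W.

P ≈ 4.58×10^29 W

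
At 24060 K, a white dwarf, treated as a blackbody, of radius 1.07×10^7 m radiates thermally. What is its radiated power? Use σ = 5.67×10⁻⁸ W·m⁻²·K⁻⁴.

P ≈ 2.73×10^25 W

A = 4πr² = 4π × (1.07×10^7)² = 1.44×10^15 m².
P = σAT⁴ = 5.67×10⁻⁸ × 1.44×10^15 × (24060)⁴ = 5.67×10⁻⁸ × 1.44×10^15 × 3.35×10^17.
P = 2.73×10^25 W.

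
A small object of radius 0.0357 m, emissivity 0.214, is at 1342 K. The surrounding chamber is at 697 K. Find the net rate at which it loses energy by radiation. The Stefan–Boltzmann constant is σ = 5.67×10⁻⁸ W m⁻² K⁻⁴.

Q ≈ 584 W

A = 4πr² = 4π × (0.0357)² = 0.0160 m².
Q = εσA(T⁴ − T_s⁴). T⁴ − T_s⁴ = (1342)⁴ − (697)⁴ = 3.24×10^12 − 2.36×10^11 = 3.01×10^12 K⁴.
Q = 0.214 × 5.67×10⁻⁸ × 0.0160 × 3.01×10^12 = 584 W.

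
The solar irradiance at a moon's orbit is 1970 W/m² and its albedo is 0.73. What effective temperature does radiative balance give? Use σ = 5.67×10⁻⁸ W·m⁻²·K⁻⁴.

Power absorbed = (1−a)S·πR²; power emitted = 4πR²σT⁴. Equating and cancelling πR²:
T = ((1−a)S / 4σ)^(1/4) = (532 / (4 × 5.67×10⁻⁸))^(1/4) = (2.35×10^9)^(1/4).
T = 220 K.

T ≈ 220 K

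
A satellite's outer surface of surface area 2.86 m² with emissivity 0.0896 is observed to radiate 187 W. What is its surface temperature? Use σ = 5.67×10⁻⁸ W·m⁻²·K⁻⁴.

From P = εσAT⁴, T = (P / εσA)^(1/4) = (187 / (0.0896 × 5.67×10⁻⁸ × 2.86))^(1/4).
T = (1.29×10^10)^(1/4) = 337 K.

T ≈ 337 K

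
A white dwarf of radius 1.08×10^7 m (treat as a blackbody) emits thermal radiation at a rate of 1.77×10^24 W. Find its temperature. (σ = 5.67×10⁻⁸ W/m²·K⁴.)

T ≈ 12100 K

A = 4πr² = 4π × (1.08×10^7)² = 1.47×10^15 m².
From P = σAT⁴, T = (P / σA)^(1/4) = (1.77×10^24 / (5.67×10⁻⁸ × 1.47×10^15))^(1/4).
T = (2.13×10^16)^(1/4) = 12100 K.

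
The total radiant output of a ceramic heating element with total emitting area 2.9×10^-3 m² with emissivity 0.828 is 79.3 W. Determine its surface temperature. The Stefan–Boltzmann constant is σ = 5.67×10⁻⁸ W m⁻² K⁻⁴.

From P = εσAT⁴, T = (P / εσA)^(1/4) = (79.3 / (0.828 × 5.67×10⁻⁸ × 2.90×10^-3))^(1/4).
T = (5.82×10^11)^(1/4) = 874 K.

T ≈ 874 K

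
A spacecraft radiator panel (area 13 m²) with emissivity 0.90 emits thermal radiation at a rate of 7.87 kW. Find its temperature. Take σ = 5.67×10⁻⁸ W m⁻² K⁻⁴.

T ≈ 330 K

From P = εσAT⁴, T = (P / εσA)^(1/4) = (7870 / (0.90 × 5.67×10⁻⁸ × 13.0))^(1/4).
T = (1.19×10^10)^(1/4) = 330 K.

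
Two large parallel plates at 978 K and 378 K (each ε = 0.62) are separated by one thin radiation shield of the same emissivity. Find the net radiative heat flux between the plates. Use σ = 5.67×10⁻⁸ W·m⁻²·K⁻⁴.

q ≈ 11400 W/m²

Each of the 2 gaps contributes resistance (2/ε − 1) = 2/0.62 − 1 = 2.226; total = 4.452.
q = σ(T₁⁴ − T₂⁴) / 4.452 = 5.67×10⁻⁸ × 8.94×10^11 / 4.452 = 11400 W/m².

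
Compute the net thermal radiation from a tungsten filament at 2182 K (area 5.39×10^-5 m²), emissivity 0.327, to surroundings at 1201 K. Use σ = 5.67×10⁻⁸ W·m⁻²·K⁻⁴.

Q = εσA(T⁴ − T_s⁴). T⁴ − T_s⁴ = (2182)⁴ − (1201)⁴ = 2.27×10^13 − 2.08×10^12 = 2.06×10^13 K⁴.
Q = 0.327 × 5.67×10⁻⁸ × 5.39×10^-5 × 2.06×10^13 = 20.6 W.

Q ≈ 20.6 W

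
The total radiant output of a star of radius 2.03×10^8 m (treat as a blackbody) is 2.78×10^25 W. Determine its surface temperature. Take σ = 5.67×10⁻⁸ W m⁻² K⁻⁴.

T ≈ 5550 K

A = 4πr² = 4π × (2.03×10^8)² = 5.18×10^17 m².
From P = σAT⁴, T = (P / σA)^(1/4) = (2.78×10^25 / (5.67×10⁻⁸ × 5.18×10^17))^(1/4).
T = (9.47×10^14)^(1/4) = 5550 K.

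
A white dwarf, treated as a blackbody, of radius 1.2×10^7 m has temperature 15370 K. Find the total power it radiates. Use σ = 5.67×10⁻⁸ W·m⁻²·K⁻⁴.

A = 4πr² = 4π × (1.2×10^7)² = 1.81×10^15 m².
P = σAT⁴ = 5.67×10⁻⁸ × 1.81×10^15 × (15370)⁴ = 5.67×10⁻⁸ × 1.81×10^15 × 5.58×10^16.
P = 5.73×10^24 W.

P ≈ 5.73×10^24 W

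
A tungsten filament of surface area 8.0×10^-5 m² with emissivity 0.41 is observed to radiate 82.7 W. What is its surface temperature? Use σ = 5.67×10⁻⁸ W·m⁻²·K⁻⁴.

T ≈ 2580 K

From P = εσAT⁴, T = (P / εσA)^(1/4) = (82.7 / (0.41 × 5.67×10⁻⁸ × 8.00×10^-5))^(1/4).
T = (4.45×10^13)^(1/4) = 2580 K.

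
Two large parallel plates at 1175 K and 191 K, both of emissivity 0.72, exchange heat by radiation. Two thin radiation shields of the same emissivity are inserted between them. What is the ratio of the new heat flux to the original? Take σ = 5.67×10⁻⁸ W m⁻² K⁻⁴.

With N identical shields there are N+1 = 3 gaps in series, each with the same radiative resistance, so the flux falls to 1/(N+1) of its unshielded value.

ratio ≈ 0.333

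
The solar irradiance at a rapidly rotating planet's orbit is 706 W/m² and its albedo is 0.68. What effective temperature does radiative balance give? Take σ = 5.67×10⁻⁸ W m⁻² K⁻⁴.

T ≈ 178 K

Power absorbed = (1−a)S·πR²; power emitted = 4πR²σT⁴. Equating and cancelling πR²:
T = ((1−a)S / 4σ)^(1/4) = (226 / (4 × 5.67×10⁻⁸))^(1/4) = (9.96×10^8)^(1/4).
T = 178 K.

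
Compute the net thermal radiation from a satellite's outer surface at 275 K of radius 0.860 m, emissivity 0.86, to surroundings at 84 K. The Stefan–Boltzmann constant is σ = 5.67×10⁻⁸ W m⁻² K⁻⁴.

Q ≈ 2570 W

A = 4πr² = 4π × (0.860)² = 9.29 m².
Q = εσA(T⁴ − T_s⁴). T⁴ − T_s⁴ = (275)⁴ − (84)⁴ = 5.72×10^9 − 4.98×10^7 = 5.67×10^9 K⁴.
Q = 0.86 × 5.67×10⁻⁸ × 9.29 × 5.67×10^9 = 2570 W.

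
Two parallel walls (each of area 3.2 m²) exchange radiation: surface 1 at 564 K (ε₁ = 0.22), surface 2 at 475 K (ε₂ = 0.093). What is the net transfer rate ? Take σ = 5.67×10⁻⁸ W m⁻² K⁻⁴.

For two large parallel gray plates, q = σ(T₁⁴ − T₂⁴) / (1/ε₁ + 1/ε₂ − 1).
1/ε₁ + 1/ε₂ − 1 = 1/0.22 + 1/0.093 − 1 = 14.30.
T₁⁴ − T₂⁴ = 1.01×10^11 − 5.09×10^10 = 5.03×10^10 K⁴.
q = 5.67×10⁻⁸ × 5.03×10^10 / 14.30 = 199 W/m².
Q = q·A = 199 × 3.2 = 638 W.

Q ≈ 638 W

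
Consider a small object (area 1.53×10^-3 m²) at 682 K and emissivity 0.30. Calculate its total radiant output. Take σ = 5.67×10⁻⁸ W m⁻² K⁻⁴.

P ≈ 5.63 W

Stefan–Boltzmann: P = εσAT⁴ = 0.30 × 5.67×10⁻⁸ × 1.53×10^-3 × (682)⁴ = 0.30 × 5.67×10⁻⁸ × 1.53×10^-3 × 2.16×10^11.
P = 5.63 W.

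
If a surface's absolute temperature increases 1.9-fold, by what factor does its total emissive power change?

factor ≈ 13.0

P ∝ T⁴, so the power scales as (1.9)⁴ = 13.0.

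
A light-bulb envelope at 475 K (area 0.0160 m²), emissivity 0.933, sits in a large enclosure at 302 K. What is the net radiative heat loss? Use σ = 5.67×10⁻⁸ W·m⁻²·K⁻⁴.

Q ≈ 36.0 W

Q = εσA(T⁴ − T_s⁴). T⁴ − T_s⁴ = (475)⁴ − (302)⁴ = 5.09×10^10 − 8.32×10^9 = 4.26×10^10 K⁴.
Q = 0.933 × 5.67×10⁻⁸ × 0.0160 × 4.26×10^10 = 36.0 W.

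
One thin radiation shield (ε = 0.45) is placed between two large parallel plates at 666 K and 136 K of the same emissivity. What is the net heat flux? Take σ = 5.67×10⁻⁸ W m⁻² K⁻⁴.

q ≈ 1620 W/m²

Each of the 2 gaps contributes resistance (2/ε − 1) = 2/0.45 − 1 = 3.444; total = 6.889.
q = σ(T₁⁴ − T₂⁴) / 6.889 = 5.67×10⁻⁸ × 1.96×10^11 / 6.889 = 1620 W/m².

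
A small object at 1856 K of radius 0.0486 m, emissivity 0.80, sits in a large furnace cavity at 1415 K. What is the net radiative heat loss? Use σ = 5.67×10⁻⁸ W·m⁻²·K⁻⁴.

A = 4πr² = 4π × (0.0486)² = 0.0297 m².
Q = εσA(T⁴ − T_s⁴). T⁴ − T_s⁴ = (1856)⁴ − (1415)⁴ = 1.19×10^13 − 4.01×10^12 = 7.86×10^12 K⁴.
Q = 0.80 × 5.67×10⁻⁸ × 0.0297 × 7.86×10^12 = 10600 W.

Q ≈ 10600 W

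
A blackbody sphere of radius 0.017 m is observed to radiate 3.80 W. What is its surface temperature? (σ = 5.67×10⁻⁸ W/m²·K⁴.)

T ≈ 369 K

A = 4πr² = 4π × (0.017)² = 3.63×10^-3 m².
From P = σAT⁴, T = (P / σA)^(1/4) = (3.80 / (5.67×10⁻⁸ × 3.63×10^-3))^(1/4).
T = (1.85×10^10)^(1/4) = 369 K.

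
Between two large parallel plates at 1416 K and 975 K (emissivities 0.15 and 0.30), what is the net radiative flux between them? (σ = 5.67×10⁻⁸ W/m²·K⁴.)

q ≈ 19600 W/m²

For two large parallel gray plates, q = σ(T₁⁴ − T₂⁴) / (1/ε₁ + 1/ε₂ − 1).
1/ε₁ + 1/ε₂ − 1 = 1/0.15 + 1/0.30 − 1 = 9.000.
T₁⁴ − T₂⁴ = 4.02×10^12 − 9.04×10^11 = 3.12×10^12 K⁴.
q = 5.67×10⁻⁸ × 3.12×10^12 / 9.000 = 19600 W/m².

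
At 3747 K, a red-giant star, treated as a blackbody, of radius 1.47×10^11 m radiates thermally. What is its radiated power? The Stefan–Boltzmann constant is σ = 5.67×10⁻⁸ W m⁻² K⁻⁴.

A = 4πr² = 4π × (1.47×10^11)² = 2.72×10^23 m².
P = σAT⁴ = 5.67×10⁻⁸ × 2.72×10^23 × (3747)⁴ = 5.67×10⁻⁸ × 2.72×10^23 × 1.97×10^14.
P = 3.04×10^30 W.

P ≈ 3.04×10^30 W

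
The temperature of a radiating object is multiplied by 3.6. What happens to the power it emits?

factor ≈ 168

P ∝ T⁴, so the power scales as (3.6)⁴ = 168.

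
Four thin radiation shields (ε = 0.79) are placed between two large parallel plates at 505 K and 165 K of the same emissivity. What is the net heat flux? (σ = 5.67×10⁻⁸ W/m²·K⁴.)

Each of the 5 gaps contributes resistance (2/ε − 1) = 2/0.79 − 1 = 1.532; total = 7.658.
q = σ(T₁⁴ − T₂⁴) / 7.658 = 5.67×10⁻⁸ × 6.43×10^10 / 7.658 = 476 W/m².

q ≈ 476 W/m²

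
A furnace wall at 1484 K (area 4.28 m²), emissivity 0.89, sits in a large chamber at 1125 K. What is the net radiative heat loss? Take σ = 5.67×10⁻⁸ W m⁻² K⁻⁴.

Q = εσA(T⁴ − T_s⁴). T⁴ − T_s⁴ = (1484)⁴ − (1125)⁴ = 4.85×10^12 − 1.60×10^12 = 3.25×10^12 K⁴.
Q = 0.89 × 5.67×10⁻⁸ × 4.28 × 3.25×10^12 = 7.02×10^5 W.

Q ≈ 7.02×10^5 W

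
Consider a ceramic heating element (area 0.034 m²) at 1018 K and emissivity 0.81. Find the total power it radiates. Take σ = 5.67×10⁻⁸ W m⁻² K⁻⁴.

P ≈ 1680 W

P = εσAT⁴ = 0.81 × 5.67×10⁻⁸ × 0.0340 × (1018)⁴ = 0.81 × 5.67×10⁻⁸ × 0.0340 × 1.07×10^12.
P = 1680 W.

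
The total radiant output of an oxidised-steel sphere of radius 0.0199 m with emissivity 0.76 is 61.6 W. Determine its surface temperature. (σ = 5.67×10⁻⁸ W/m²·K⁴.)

A = 4πr² = 4π × (0.0199)² = 4.98×10^-3 m².
From P = εσAT⁴, T = (P / εσA)^(1/4) = (61.6 / (0.76 × 5.67×10⁻⁸ × 4.98×10^-3))^(1/4).
T = (2.87×10^11)^(1/4) = 732 K.

T ≈ 732 K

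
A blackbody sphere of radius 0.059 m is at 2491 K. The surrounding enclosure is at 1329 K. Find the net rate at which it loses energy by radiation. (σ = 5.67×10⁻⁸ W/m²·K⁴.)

A = 4πr² = 4π × (0.059)² = 0.0437 m².
Q = σA(T⁴ − T_s⁴). T⁴ − T_s⁴ = (2491)⁴ − (1329)⁴ = 3.85×10^13 − 3.12×10^12 = 3.54×10^13 K⁴.
Q = 5.67×10⁻⁸ × 0.0437 × 3.54×10^13 = 87800 W.

Q ≈ 87800 W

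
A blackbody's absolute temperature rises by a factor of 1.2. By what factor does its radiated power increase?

factor ≈ 2.07

P ∝ T⁴, so the power scales as (1.2)⁴ = 2.07.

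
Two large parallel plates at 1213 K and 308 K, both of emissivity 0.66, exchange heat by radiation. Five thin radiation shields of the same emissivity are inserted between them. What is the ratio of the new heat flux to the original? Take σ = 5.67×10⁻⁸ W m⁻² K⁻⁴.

With N identical shields there are N+1 = 6 gaps in series, each with the same radiative resistance, so the flux falls to 1/(N+1) of its unshielded value.

ratio ≈ 0.167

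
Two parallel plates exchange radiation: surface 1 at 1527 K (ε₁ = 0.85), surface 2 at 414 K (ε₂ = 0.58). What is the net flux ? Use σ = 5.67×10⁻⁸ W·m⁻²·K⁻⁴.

q ≈ 1.61×10^5 W/m²

For two large parallel gray plates, q = σ(T₁⁴ − T₂⁴) / (1/ε₁ + 1/ε₂ − 1).
1/ε₁ + 1/ε₂ − 1 = 1/0.85 + 1/0.58 − 1 = 1.901.
T₁⁴ − T₂⁴ = 5.44×10^12 − 2.94×10^10 = 5.41×10^12 K⁴.
q = 5.67×10⁻⁸ × 5.41×10^12 / 1.901 = 1.61×10^5 W/m².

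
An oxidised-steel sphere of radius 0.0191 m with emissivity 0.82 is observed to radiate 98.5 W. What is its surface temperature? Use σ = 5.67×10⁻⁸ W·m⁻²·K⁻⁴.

T ≈ 825 K

A = 4πr² = 4π × (0.0191)² = 4.58×10^-3 m².
From P = εσAT⁴, T = (P / εσA)^(1/4) = (98.5 / (0.82 × 5.67×10⁻⁸ × 4.58×10^-3))^(1/4).
T = (4.62×10^11)^(1/4) = 825 K.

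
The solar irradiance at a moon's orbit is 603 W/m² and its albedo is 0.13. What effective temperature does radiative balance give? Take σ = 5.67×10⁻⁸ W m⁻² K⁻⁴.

T ≈ 219 K

Power absorbed = (1−a)S·πR²; power emitted = 4πR²σT⁴. Equating and cancelling πR²:
T = ((1−a)S / 4σ)^(1/4) = (525 / (4 × 5.67×10⁻⁸))^(1/4) = (2.31×10^9)^(1/4).
T = 219 K.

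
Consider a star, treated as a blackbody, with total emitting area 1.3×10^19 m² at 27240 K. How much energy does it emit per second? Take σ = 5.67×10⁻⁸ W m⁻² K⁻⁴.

P ≈ 4.06×10^29 W

P = σAT⁴ = 5.67×10⁻⁸ × 1.30×10^19 × (27240)⁴ = 5.67×10⁻⁸ × 1.30×10^19 × 5.51×10^17.
P = 4.06×10^29 W.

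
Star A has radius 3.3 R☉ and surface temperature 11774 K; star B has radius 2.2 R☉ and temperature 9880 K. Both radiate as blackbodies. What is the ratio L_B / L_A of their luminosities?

L_B/L_A ≈ 0.220

L = 4πR²σT⁴ ∝ R²T⁴, so L_B/L_A = (2.2/3.3)² × (9880/11774)⁴ = 0.444 × 0.496 = 0.220.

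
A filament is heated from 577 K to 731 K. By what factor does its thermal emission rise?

ratio ≈ 2.58

P ∝ T⁴, so the ratio is (731/577)⁴ = (1.267)⁴ = 2.58.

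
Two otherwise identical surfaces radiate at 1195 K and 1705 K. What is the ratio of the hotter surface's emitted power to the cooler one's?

P ∝ T⁴, so the ratio is (1705/1195)⁴ = (1.427)⁴ = 4.14.

ratio ≈ 4.14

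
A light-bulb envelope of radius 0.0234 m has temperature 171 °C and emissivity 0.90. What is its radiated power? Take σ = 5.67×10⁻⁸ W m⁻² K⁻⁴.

A = 4πr² = 4π × (0.0234)² = 6.88×10^-3 m².
171 °C = 444 K.
P = εσAT⁴ = 0.90 × 5.67×10⁻⁸ × 6.88×10^-3 × (444)⁴ = 0.90 × 5.67×10⁻⁸ × 6.88×10^-3 × 3.89×10^10.
P = 13.6 W.

P ≈ 13.6 W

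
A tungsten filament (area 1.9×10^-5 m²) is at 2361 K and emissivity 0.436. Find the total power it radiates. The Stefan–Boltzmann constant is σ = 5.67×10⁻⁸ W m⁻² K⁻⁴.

P = εσAT⁴ = 0.436 × 5.67×10⁻⁸ × 1.90×10^-5 × (2361)⁴ = 0.436 × 5.67×10⁻⁸ × 1.90×10^-5 × 3.11×10^13.
P = 14.6 W.

P ≈ 14.6 W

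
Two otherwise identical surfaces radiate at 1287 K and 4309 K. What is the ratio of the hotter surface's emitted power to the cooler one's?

P ∝ T⁴, so the ratio is (4309/1287)⁴ = (3.348)⁴ = 126.

ratio ≈ 126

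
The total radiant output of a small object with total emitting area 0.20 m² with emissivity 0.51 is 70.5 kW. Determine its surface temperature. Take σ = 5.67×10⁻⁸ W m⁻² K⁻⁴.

From P = εσAT⁴, T = (P / εσA)^(1/4) = (70500 / (0.51 × 5.67×10⁻⁸ × 0.200))^(1/4).
T = (1.22×10^13)^(1/4) = 1870 K.

T ≈ 1870 K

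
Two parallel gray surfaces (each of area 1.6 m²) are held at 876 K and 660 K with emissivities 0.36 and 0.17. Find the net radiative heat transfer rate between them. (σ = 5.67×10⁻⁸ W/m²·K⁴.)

For two large parallel gray plates, q = σ(T₁⁴ − T₂⁴) / (1/ε₁ + 1/ε₂ − 1).
1/ε₁ + 1/ε₂ − 1 = 1/0.36 + 1/0.17 − 1 = 7.660.
T₁⁴ − T₂⁴ = 5.89×10^11 − 1.90×10^11 = 3.99×10^11 K⁴.
q = 5.67×10⁻⁸ × 3.99×10^11 / 7.660 = 2950 W/m².
Q = q·A = 2950 × 1.6 = 4730 W.

Q ≈ 4730 W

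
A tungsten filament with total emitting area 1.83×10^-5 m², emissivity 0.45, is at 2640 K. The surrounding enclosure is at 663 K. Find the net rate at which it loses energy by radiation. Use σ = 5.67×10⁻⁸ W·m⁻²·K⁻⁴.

Q ≈ 22.6 W

Q = εσA(T⁴ − T_s⁴). T⁴ − T_s⁴ = (2640)⁴ − (663)⁴ = 4.86×10^13 − 1.93×10^11 = 4.84×10^13 K⁴.
Q = 0.45 × 5.67×10⁻⁸ × 1.83×10^-5 × 4.84×10^13 = 22.6 W.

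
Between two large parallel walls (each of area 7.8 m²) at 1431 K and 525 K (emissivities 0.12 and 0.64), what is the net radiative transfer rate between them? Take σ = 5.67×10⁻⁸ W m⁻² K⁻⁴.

For two large parallel gray plates, q = σ(T₁⁴ − T₂⁴) / (1/ε₁ + 1/ε₂ − 1).
1/ε₁ + 1/ε₂ − 1 = 1/0.12 + 1/0.64 − 1 = 8.896.
T₁⁴ − T₂⁴ = 4.19×10^12 − 7.60×10^10 = 4.12×10^12 K⁴.
q = 5.67×10⁻⁸ × 4.12×10^12 / 8.896 = 26200 W/m².
Q = q·A = 26200 × 7.8 = 2.05×10^5 W.

Q ≈ 2.05×10^5 W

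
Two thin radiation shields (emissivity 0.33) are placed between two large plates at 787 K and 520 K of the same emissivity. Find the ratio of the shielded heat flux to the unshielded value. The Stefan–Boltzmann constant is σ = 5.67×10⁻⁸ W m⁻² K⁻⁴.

ratio ≈ 0.333

With N identical shields there are N+1 = 3 gaps in series, each with the same radiative resistance, so the flux falls to 1/(N+1) of its unshielded value.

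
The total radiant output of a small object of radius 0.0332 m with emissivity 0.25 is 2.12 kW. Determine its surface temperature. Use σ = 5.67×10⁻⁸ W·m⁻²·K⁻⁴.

T ≈ 1810 K

A = 4πr² = 4π × (0.0332)² = 0.0139 m².
From P = εσAT⁴, T = (P / εσA)^(1/4) = (2120 / (0.25 × 5.67×10⁻⁸ × 0.0139))^(1/4).
T = (1.08×10^13)^(1/4) = 1810 K.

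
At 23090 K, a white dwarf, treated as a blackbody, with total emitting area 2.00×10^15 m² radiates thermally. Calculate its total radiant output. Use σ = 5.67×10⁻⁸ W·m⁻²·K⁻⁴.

P ≈ 3.22×10^25 W

P = σAT⁴ = 5.67×10⁻⁸ × 2.00×10^15 × (23090)⁴ = 5.67×10⁻⁸ × 2.00×10^15 × 2.84×10^17.
P = 3.22×10^25 W.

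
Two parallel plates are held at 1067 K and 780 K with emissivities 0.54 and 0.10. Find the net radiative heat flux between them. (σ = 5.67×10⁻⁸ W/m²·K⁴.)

For two large parallel gray plates, q = σ(T₁⁴ − T₂⁴) / (1/ε₁ + 1/ε₂ − 1).
1/ε₁ + 1/ε₂ − 1 = 1/0.54 + 1/0.10 − 1 = 10.85.
T₁⁴ − T₂⁴ = 1.30×10^12 − 3.70×10^11 = 9.26×10^11 K⁴.
q = 5.67×10⁻⁸ × 9.26×10^11 / 10.85 = 4840 W/m².

q ≈ 4840 W/m²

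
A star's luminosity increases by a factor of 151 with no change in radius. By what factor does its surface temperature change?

P ∝ T⁴ ⇒ T ∝ P^(1/4), so T scales by (151)^(1/4) = 3.51.

factor ≈ 3.51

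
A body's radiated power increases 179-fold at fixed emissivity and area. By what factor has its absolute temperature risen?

factor ≈ 3.66

P ∝ T⁴ ⇒ T ∝ P^(1/4), so T scales by (179)^(1/4) = 3.66.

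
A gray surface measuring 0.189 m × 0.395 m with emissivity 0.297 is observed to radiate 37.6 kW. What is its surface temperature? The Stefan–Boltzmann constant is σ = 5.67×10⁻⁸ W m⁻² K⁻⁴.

T ≈ 2340 K

A = 0.189 × 0.395 = 0.0747 m².
From P = εσAT⁴, T = (P / εσA)^(1/4) = (37600 / (0.297 × 5.67×10⁻⁸ × 0.0747))^(1/4).
T = (2.99×10^13)^(1/4) = 2340 K.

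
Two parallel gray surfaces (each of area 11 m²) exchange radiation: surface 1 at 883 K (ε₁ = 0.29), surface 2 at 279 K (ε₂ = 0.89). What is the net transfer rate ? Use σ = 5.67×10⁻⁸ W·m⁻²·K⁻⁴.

For two large parallel gray plates, q = σ(T₁⁴ − T₂⁴) / (1/ε₁ + 1/ε₂ − 1).
1/ε₁ + 1/ε₂ − 1 = 1/0.29 + 1/0.89 − 1 = 3.572.
T₁⁴ − T₂⁴ = 6.08×10^11 − 6.06×10^9 = 6.02×10^11 K⁴.
q = 5.67×10⁻⁸ × 6.02×10^11 / 3.572 = 9550 W/m².
Q = q·A = 9550 × 11 = 1.05×10^5 W.

Q ≈ 1.05×10^5 W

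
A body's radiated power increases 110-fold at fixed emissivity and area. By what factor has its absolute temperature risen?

P ∝ T⁴ ⇒ T ∝ P^(1/4), so T scales by (110)^(1/4) = 3.24.

factor ≈ 3.24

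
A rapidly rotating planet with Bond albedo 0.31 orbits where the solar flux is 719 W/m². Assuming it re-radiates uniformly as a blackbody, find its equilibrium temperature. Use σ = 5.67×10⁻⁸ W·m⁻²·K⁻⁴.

Power absorbed = (1−a)S·πR²; power emitted = 4πR²σT⁴. Equating and cancelling πR²:
T = ((1−a)S / 4σ)^(1/4) = (496 / (4 × 5.67×10⁻⁸))^(1/4) = (2.19×10^9)^(1/4).
T = 216 K.

T ≈ 216 K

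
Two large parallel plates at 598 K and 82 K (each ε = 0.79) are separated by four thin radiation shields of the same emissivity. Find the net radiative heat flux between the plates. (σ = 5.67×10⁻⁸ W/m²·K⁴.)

Each of the 5 gaps contributes resistance (2/ε − 1) = 2/0.79 − 1 = 1.532; total = 7.658.
q = σ(T₁⁴ − T₂⁴) / 7.658 = 5.67×10⁻⁸ × 1.28×10^11 / 7.658 = 946 W/m².

q ≈ 946 W/m²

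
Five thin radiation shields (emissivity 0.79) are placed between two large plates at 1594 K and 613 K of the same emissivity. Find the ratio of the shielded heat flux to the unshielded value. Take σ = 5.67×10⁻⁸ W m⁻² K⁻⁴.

With N identical shields there are N+1 = 6 gaps in series, each with the same radiative resistance, so the flux falls to 1/(N+1) of its unshielded value.

ratio ≈ 0.167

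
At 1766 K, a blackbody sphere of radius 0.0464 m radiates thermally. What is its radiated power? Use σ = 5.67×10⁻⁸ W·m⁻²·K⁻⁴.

P ≈ 14900 W

A = 4πr² = 4π × (0.0464)² = 0.0271 m².
P = σAT⁴ = 5.67×10⁻⁸ × 0.0271 × (1766)⁴ = 5.67×10⁻⁸ × 0.0271 × 9.73×10^12.
P = 14900 W.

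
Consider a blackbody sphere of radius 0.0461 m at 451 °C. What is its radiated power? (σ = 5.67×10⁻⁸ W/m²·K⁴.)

P ≈ 416 W

A = 4πr² = 4π × (0.0461)² = 0.0267 m².
451 °C = 724 K.
P = σAT⁴ = 5.67×10⁻⁸ × 0.0267 × (724)⁴ = 5.67×10⁻⁸ × 0.0267 × 2.75×10^11.
P = 416 W.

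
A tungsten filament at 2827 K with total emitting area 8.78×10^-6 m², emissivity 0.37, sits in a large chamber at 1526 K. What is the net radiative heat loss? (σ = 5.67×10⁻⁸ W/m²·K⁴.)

Q ≈ 10.8 W

Q = εσA(T⁴ − T_s⁴). T⁴ − T_s⁴ = (2827)⁴ − (1526)⁴ = 6.39×10^13 − 5.42×10^12 = 5.84×10^13 K⁴.
Q = 0.37 × 5.67×10⁻⁸ × 8.78×10^-6 × 5.84×10^13 = 10.8 W.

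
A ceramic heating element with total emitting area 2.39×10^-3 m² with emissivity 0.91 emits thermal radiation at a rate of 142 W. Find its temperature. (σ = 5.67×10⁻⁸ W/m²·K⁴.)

From P = εσAT⁴, T = (P / εσA)^(1/4) = (142 / (0.91 × 5.67×10⁻⁸ × 2.39×10^-3))^(1/4).
T = (1.15×10^12)^(1/4) = 1040 K.

T ≈ 1040 K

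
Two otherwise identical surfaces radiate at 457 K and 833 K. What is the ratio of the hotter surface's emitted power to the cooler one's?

P ∝ T⁴, so the ratio is (833/457)⁴ = (1.823)⁴ = 11.0.

ratio ≈ 11.0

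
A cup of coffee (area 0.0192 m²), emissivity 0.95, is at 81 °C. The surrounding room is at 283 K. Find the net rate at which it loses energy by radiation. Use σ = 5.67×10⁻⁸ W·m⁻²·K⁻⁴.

Convert: 81 °C = 354 K.
Q = εσA(T⁴ − T_s⁴). T⁴ − T_s⁴ = (354)⁴ − (283)⁴ = 1.57×10^10 − 6.41×10^9 = 9.29×10^9 K⁴.
Q = 0.95 × 5.67×10⁻⁸ × 0.0192 × 9.29×10^9 = 9.61 W.

Q ≈ 9.61 W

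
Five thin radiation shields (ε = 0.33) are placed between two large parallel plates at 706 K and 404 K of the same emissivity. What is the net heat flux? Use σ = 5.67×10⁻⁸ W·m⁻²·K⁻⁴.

Each of the 6 gaps contributes resistance (2/ε − 1) = 2/0.33 − 1 = 5.061; total = 30.36.
q = σ(T₁⁴ − T₂⁴) / 30.36 = 5.67×10⁻⁸ × 2.22×10^11 / 30.36 = 414 W/m².

q ≈ 414 W/m²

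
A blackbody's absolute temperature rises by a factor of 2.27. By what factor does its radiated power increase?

factor ≈ 26.6

P ∝ T⁴, so the power scales as (2.27)⁴ = 26.6.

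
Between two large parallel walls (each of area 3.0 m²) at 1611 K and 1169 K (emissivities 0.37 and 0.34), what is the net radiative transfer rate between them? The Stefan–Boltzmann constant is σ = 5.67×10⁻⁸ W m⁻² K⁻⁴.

Q ≈ 1.78×10^5 W

For two large parallel gray plates, q = σ(T₁⁴ − T₂⁴) / (1/ε₁ + 1/ε₂ − 1).
1/ε₁ + 1/ε₂ − 1 = 1/0.37 + 1/0.34 − 1 = 4.644.
T₁⁴ − T₂⁴ = 6.74×10^12 − 1.87×10^12 = 4.87×10^12 K⁴.
q = 5.67×10⁻⁸ × 4.87×10^12 / 4.644 = 59400 W/m².
Q = q·A = 59400 × 3.0 = 1.78×10^5 W.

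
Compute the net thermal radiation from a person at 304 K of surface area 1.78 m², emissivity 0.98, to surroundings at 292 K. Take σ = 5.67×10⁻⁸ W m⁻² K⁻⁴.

Q = εσA(T⁴ − T_s⁴). T⁴ − T_s⁴ = (304)⁴ − (292)⁴ = 8.54×10^9 − 7.27×10^9 = 1.27×10^9 K⁴.
Q = 0.98 × 5.67×10⁻⁸ × 1.78 × 1.27×10^9 = 126 W.

Q ≈ 126 W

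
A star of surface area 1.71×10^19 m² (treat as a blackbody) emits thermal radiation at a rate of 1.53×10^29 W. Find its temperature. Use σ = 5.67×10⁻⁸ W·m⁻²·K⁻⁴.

T ≈ 19900 K

From P = σAT⁴, T = (P / σA)^(1/4) = (1.53×10^29 / (5.67×10⁻⁸ × 1.71×10^19))^(1/4).
T = (1.58×10^17)^(1/4) = 19900 K.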